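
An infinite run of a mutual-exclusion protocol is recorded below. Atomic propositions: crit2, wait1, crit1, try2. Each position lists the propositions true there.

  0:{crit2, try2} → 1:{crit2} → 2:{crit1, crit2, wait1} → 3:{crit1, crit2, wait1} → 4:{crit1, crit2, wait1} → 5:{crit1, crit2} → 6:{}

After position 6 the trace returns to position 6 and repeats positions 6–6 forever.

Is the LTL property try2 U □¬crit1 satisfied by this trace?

Violated

Walking from position 0: at position 1, □¬crit1 has not yet held and try2 fails, so try2 U □¬crit1 is false.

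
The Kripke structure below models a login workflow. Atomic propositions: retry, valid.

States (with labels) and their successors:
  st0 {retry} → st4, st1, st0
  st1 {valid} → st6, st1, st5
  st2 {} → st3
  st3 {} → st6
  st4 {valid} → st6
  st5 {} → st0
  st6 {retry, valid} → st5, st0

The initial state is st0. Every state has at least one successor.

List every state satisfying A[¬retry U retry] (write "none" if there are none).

States satisfying ¬retry: {st1, st2, st3, st4, st5}.
States satisfying retry: {st0, st6}.
States satisfying A[¬retry U retry]: {st0, st2, st3, st4, st5, st6}.

{st0, st2, st3, st4, st5, st6}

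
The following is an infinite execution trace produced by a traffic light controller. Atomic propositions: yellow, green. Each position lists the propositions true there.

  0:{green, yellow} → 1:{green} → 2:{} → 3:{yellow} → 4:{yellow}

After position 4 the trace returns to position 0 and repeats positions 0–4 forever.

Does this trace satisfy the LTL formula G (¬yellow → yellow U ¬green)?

Violated

¬yellow → yellow U ¬green must hold at every position from 0 onward. It fails at position 1, so G (¬yellow → yellow U ¬green) is false.
Positions where ¬yellow holds: 1, 2.
Check yellow U ¬green at each: 1→fails, 2→ok.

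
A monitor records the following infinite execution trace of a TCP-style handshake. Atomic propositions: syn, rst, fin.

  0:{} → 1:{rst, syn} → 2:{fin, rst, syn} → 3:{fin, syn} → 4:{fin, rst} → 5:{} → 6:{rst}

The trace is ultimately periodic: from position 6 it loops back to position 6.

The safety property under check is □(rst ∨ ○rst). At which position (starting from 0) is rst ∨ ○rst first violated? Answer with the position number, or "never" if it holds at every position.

never

rst ∨ ○rst holds at every position 0..6, and those are all the positions the trace ever visits, so the invariant □(rst ∨ ○rst) is never violated.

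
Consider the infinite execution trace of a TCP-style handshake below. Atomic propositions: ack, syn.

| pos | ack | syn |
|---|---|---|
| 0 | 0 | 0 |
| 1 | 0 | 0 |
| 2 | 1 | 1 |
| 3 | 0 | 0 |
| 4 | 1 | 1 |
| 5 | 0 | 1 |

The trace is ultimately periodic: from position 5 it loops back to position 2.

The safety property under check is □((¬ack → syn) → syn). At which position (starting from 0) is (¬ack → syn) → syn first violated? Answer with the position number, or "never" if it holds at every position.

(¬ack → syn) → syn holds at every position 0..5, and those are all the positions the trace ever visits, so the invariant □((¬ack → syn) → syn) is never violated.

never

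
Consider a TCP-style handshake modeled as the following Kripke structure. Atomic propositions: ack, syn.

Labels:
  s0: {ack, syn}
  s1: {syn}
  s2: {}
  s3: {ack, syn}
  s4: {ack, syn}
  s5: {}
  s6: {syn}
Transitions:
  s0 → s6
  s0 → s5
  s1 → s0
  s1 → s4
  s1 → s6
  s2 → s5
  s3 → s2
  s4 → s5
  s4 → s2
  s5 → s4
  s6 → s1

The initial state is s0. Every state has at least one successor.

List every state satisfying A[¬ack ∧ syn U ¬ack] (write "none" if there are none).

{s1, s2, s5, s6}

States satisfying ¬ack ∧ syn: {s1, s6}.
States satisfying ¬ack: {s1, s2, s5, s6}.
States satisfying A[¬ack ∧ syn U ¬ack]: {s1, s2, s5, s6}.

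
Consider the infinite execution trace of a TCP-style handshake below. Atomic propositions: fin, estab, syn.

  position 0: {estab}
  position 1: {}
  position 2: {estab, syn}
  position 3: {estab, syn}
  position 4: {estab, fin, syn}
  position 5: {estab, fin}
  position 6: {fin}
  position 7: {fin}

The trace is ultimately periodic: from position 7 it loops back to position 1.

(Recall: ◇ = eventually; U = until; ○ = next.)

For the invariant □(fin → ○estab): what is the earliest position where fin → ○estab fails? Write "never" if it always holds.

5

Check fin → ○estab at each position in order: 0 ✓, 1 ✓, 2 ✓, 3 ✓, 4 ✓.
At position 5 the labels are {estab, fin} and the next position 6 has {fin}, so fin → ○estab is false there. This is the first violation.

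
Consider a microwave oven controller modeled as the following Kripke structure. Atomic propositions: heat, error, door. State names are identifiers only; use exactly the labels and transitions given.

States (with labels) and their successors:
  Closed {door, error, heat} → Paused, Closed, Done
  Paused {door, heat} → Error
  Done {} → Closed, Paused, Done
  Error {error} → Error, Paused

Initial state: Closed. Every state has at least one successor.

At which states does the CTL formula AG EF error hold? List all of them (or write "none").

{Closed, Paused, Done, Error}

States satisfying EF error: {Closed, Paused, Done, Error}.
States satisfying AG EF error: {Closed, Paused, Done, Error}.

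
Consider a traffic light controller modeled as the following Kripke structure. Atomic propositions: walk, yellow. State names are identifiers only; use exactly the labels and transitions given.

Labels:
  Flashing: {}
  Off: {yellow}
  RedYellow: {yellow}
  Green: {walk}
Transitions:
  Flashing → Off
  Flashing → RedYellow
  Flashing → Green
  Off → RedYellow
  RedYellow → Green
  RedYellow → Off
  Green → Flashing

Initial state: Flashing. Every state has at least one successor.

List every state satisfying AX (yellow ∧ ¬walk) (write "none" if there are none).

States satisfying yellow ∧ ¬walk: {Off, RedYellow}.
States satisfying AX (yellow ∧ ¬walk): {Off}.

{Off}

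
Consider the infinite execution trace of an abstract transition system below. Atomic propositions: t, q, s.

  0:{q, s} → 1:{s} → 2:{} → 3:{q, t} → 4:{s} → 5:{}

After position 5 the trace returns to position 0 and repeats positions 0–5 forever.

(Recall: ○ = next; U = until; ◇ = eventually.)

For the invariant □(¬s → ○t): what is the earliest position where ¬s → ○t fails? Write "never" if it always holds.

Check ¬s → ○t at each position in order: 0 ✓, 1 ✓, 2 ✓.
At position 3 the labels are {q, t} and the next position 4 has {s}, so ¬s → ○t is false there. This is the first violation.

3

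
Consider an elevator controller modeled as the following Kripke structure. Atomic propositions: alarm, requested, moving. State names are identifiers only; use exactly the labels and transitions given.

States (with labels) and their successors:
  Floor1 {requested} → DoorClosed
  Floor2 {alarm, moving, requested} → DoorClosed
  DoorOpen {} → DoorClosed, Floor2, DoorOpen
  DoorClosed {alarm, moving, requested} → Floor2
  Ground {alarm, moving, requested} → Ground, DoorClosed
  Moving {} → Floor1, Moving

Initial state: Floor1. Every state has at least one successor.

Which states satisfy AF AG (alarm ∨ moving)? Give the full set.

States satisfying AG (alarm ∨ moving): {Floor2, DoorClosed, Ground}.
States satisfying AF AG (alarm ∨ moving): {Floor1, Floor2, DoorClosed, Ground}.

{Floor1, Floor2, DoorClosed, Ground}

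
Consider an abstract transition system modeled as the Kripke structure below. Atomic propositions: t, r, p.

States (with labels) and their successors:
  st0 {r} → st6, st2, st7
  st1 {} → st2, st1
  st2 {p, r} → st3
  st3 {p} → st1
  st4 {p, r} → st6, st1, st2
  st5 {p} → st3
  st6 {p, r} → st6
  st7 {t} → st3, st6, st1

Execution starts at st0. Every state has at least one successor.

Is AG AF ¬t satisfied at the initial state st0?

States satisfying AF ¬t: {st0, st1, st2, st3, st4, st5, st6, st7}.
States satisfying AG AF ¬t: {st0, st1, st2, st3, st4, st5, st6, st7}.
Every state reachable from st0 satisfies AF ¬t.
st0 ∈ Sat(AG AF ¬t).

Satisfied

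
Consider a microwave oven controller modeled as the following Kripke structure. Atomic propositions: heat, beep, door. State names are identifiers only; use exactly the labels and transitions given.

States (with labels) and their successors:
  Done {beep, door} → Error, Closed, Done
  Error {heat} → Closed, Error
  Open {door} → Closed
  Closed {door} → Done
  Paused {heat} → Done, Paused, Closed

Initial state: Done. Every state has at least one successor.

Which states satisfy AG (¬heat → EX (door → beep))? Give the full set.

{Done, Error, Closed, Paused}

States satisfying ¬heat → EX (door → beep): {Done, Error, Closed, Paused}.
States satisfying AG (¬heat → EX (door → beep)): {Done, Error, Closed, Paused}.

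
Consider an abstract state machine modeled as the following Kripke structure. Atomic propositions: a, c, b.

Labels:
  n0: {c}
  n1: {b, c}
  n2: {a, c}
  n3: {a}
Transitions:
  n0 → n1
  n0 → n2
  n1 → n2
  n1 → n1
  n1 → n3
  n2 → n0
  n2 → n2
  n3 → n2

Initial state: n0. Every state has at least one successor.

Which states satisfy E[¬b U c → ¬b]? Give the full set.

{n0, n2, n3}

States satisfying ¬b: {n0, n2, n3}.
States satisfying c → ¬b: {n0, n2, n3}.
States satisfying E[¬b U c → ¬b]: {n0, n2, n3}.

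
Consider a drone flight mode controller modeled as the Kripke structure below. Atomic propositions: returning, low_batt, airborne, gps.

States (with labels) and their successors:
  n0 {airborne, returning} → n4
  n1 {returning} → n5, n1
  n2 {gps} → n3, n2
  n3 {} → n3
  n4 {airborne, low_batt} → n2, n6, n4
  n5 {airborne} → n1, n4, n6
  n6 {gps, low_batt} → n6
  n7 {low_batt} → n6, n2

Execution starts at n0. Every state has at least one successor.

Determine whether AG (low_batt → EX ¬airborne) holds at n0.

States satisfying low_batt → EX ¬airborne: {n0, n1, n2, n3, n4, n5, n6, n7}.
States satisfying AG (low_batt → EX ¬airborne): {n0, n1, n2, n3, n4, n5, n6, n7}.
Every state reachable from n0 satisfies low_batt → EX ¬airborne.
n0 ∈ Sat(AG (low_batt → EX ¬airborne)).

Satisfied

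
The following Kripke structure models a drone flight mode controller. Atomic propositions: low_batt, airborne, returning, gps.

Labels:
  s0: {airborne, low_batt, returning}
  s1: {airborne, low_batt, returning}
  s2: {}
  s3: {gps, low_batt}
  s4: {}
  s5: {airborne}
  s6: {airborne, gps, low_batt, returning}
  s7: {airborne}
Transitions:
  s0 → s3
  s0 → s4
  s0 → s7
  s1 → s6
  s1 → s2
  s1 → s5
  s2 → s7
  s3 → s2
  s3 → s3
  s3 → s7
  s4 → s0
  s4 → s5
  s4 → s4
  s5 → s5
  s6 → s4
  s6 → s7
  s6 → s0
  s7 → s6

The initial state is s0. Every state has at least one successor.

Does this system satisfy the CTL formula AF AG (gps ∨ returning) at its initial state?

States satisfying AG (gps ∨ returning): ∅.
States satisfying AF AG (gps ∨ returning): ∅.
There is a path from s0 along which AG (gps ∨ returning) never holds.
s0 ∉ Sat(AF AG (gps ∨ returning)).

No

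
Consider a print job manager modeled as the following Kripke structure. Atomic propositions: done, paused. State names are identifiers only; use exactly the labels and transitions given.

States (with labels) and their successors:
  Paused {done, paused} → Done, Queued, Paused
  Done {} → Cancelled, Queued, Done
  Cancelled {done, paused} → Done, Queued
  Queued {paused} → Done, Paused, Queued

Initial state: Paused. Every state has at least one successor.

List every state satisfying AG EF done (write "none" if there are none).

{Paused, Done, Cancelled, Queued}

States satisfying EF done: {Paused, Done, Cancelled, Queued}.
States satisfying AG EF done: {Paused, Done, Cancelled, Queued}.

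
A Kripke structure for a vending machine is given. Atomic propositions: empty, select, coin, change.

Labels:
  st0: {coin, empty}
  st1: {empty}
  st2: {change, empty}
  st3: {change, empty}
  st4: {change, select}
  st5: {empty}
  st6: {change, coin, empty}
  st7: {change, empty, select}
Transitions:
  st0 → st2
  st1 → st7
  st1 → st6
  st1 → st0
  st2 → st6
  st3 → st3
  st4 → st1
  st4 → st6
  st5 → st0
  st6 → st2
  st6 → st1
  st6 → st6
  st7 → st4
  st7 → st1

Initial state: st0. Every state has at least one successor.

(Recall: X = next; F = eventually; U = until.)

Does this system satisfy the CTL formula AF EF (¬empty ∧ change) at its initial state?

Yes

States satisfying EF (¬empty ∧ change): {st0, st1, st2, st4, st5, st6, st7}.
States satisfying AF EF (¬empty ∧ change): {st0, st1, st2, st4, st5, st6, st7}.
st0 ∈ Sat(AF EF (¬empty ∧ change)).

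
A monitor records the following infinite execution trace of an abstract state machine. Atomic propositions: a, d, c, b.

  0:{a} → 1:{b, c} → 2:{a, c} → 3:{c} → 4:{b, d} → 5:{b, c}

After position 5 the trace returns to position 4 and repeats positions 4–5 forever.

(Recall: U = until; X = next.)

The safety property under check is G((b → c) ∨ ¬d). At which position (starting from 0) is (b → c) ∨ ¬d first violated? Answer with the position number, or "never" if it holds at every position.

Check (b → c) ∨ ¬d at each position in order: 0 ✓, 1 ✓, 2 ✓, 3 ✓.
At position 4 the labels are {b, d}, so (b → c) ∨ ¬d is false there. This is the first violation.

4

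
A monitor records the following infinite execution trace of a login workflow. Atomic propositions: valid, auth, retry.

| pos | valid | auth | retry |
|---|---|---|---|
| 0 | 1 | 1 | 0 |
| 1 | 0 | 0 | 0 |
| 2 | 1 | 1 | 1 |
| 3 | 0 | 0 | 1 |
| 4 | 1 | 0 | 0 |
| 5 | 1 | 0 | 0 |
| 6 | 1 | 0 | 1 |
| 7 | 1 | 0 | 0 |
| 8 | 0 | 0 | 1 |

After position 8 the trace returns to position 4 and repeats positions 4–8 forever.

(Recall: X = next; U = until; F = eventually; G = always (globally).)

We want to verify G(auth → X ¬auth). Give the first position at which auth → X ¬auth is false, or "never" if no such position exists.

auth → X ¬auth holds at every position 0..8, and those are all the positions the trace ever visits, so the invariant G(auth → X ¬auth) is never violated.

never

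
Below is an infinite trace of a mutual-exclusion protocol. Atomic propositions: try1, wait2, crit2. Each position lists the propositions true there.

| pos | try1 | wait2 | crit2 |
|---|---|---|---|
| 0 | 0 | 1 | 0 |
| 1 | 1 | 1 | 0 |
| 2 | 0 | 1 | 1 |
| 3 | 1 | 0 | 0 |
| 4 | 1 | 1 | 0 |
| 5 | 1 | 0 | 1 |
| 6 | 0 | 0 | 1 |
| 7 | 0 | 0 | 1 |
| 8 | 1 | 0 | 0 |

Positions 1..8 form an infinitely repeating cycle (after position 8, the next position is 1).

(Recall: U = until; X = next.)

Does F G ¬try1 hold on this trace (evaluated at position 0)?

G ¬try1 is false at every position 0..8, so it never becomes true and F G ¬try1 fails.

Violated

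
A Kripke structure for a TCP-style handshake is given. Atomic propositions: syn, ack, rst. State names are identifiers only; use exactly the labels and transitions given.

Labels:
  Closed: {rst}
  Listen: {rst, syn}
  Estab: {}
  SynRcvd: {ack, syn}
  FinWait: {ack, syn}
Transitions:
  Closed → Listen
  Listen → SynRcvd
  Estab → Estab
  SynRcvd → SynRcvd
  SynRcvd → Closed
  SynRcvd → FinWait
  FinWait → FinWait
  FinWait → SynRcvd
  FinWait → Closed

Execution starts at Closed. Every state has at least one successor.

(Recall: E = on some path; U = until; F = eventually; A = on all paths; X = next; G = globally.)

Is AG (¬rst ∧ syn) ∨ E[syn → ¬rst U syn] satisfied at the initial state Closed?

States satisfying ¬rst ∧ syn: {SynRcvd, FinWait}.
States satisfying AG (¬rst ∧ syn): ∅.
States satisfying syn → ¬rst: {Closed, Estab, SynRcvd, FinWait}.
States satisfying syn: {Listen, SynRcvd, FinWait}.
States satisfying E[syn → ¬rst U syn]: {Closed, Listen, SynRcvd, FinWait}.
States satisfying AG (¬rst ∧ syn) ∨ E[syn → ¬rst U syn]: {Closed, Listen, SynRcvd, FinWait}.
Closed ∈ Sat(AG (¬rst ∧ syn) ∨ E[syn → ¬rst U syn]).

Satisfied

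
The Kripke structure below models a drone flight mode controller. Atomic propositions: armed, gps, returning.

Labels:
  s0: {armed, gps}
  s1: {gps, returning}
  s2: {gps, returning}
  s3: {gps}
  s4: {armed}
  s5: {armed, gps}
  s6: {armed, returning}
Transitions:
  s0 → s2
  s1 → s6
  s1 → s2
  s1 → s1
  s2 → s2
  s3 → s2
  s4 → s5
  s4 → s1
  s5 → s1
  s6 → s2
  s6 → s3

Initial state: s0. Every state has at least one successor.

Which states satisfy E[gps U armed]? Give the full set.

States satisfying gps: {s0, s1, s2, s3, s5}.
States satisfying armed: {s0, s4, s5, s6}.
States satisfying E[gps U armed]: {s0, s1, s4, s5, s6}.

{s0, s1, s4, s5, s6}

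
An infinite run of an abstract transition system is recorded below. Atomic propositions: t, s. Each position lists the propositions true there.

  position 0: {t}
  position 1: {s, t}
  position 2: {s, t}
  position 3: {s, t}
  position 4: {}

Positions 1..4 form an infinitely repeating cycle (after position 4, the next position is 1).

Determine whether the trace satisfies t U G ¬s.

Does not hold

Walking from position 0: at position 4, G ¬s has not yet held and t fails, so t U G ¬s is false.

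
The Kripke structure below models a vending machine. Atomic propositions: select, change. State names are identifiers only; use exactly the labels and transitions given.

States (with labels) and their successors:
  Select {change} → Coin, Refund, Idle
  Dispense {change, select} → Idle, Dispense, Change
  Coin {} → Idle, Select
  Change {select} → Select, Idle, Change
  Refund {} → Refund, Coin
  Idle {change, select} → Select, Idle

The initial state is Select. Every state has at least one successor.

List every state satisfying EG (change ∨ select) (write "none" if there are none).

States satisfying change ∨ select: {Select, Dispense, Change, Idle}.
States satisfying EG (change ∨ select): {Select, Dispense, Change, Idle}.

{Select, Dispense, Change, Idle}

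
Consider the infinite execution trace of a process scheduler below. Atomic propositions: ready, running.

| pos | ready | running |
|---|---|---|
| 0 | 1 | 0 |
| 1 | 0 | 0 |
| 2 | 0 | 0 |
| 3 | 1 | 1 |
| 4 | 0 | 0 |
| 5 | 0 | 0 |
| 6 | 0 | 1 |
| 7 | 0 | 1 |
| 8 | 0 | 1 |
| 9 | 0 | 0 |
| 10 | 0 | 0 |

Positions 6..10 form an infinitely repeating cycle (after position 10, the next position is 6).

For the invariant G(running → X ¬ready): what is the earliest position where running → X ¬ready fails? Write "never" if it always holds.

running → X ¬ready holds at every position 0..10, and those are all the positions the trace ever visits, so the invariant G(running → X ¬ready) is never violated.

never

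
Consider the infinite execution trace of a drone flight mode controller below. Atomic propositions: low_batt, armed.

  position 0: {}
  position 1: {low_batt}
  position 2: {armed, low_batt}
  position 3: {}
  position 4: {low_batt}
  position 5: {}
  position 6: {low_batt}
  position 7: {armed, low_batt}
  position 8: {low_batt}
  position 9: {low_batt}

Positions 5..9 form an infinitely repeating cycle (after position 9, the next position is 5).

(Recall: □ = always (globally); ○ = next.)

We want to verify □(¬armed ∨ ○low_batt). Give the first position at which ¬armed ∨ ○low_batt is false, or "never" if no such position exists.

2

Check ¬armed ∨ ○low_batt at each position in order: 0 ✓, 1 ✓.
At position 2 the labels are {armed, low_batt} and the next position 3 has {}, so ¬armed ∨ ○low_batt is false there. This is the first violation.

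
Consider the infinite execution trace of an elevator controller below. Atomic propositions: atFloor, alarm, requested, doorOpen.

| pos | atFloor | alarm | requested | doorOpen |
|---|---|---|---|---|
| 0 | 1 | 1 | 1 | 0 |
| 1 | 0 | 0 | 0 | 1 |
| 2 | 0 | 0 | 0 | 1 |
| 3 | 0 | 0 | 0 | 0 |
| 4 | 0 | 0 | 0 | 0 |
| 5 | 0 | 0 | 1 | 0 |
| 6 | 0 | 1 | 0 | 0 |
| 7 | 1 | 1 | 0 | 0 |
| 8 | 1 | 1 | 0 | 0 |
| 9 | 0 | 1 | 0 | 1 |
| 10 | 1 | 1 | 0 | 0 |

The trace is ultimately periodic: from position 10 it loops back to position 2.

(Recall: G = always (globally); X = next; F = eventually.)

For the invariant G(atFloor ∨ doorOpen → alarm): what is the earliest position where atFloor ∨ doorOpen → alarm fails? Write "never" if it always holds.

1

Check atFloor ∨ doorOpen → alarm at each position in order: 0 ✓.
At position 1 the labels are {doorOpen}, so atFloor ∨ doorOpen → alarm is false there. This is the first violation.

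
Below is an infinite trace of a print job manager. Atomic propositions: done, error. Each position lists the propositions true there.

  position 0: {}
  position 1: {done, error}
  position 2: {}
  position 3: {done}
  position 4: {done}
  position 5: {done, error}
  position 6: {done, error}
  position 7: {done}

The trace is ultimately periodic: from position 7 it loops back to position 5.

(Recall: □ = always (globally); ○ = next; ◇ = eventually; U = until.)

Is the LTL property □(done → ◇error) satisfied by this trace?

Satisfied

done → ◇error holds at every position 0..7, and those are all positions ever visited, so □(done → ◇error) holds.
Positions where done holds: 1, 3, 4, 5, 6, 7.
Check ◇error at each: 1→ok, 3→ok, 4→ok, 5→ok, 6→ok, 7→ok.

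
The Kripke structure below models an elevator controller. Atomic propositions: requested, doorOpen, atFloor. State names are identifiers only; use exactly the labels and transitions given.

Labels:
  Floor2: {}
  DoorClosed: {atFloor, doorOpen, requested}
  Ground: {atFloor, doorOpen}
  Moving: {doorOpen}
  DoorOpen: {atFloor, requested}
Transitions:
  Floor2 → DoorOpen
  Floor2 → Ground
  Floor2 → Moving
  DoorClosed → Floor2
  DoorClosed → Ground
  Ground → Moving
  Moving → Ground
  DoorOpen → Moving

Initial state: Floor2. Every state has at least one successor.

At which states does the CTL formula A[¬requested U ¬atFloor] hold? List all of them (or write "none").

States satisfying ¬requested: {Floor2, Ground, Moving}.
States satisfying ¬atFloor: {Floor2, Moving}.
States satisfying A[¬requested U ¬atFloor]: {Floor2, Ground, Moving}.

{Floor2, Ground, Moving}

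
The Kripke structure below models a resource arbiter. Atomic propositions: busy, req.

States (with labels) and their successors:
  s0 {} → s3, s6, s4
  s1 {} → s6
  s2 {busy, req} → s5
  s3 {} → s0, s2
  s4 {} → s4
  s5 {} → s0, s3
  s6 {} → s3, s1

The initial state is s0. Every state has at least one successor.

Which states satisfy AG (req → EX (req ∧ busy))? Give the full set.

{s4}

States satisfying req → EX (req ∧ busy): {s0, s1, s3, s4, s5, s6}.
States satisfying AG (req → EX (req ∧ busy)): {s4}.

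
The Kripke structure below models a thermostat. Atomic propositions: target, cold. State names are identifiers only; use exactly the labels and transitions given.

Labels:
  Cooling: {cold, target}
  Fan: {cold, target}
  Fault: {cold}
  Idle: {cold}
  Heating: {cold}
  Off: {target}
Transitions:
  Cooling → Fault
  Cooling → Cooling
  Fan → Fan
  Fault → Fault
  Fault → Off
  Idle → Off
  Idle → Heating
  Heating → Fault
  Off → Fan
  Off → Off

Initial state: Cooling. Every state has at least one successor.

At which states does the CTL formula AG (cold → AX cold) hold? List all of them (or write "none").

States satisfying cold → AX cold: {Cooling, Fan, Heating, Off}.
States satisfying AG (cold → AX cold): {Fan, Off}.

{Fan, Off}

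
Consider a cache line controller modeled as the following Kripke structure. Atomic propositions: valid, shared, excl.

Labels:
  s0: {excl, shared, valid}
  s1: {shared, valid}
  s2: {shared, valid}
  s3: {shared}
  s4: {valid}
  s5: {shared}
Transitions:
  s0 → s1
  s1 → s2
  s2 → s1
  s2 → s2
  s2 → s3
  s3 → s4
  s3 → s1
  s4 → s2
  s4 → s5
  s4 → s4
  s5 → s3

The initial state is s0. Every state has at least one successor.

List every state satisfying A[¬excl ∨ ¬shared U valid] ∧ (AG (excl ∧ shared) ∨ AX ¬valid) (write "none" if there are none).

States satisfying ¬excl ∨ ¬shared: {s1, s2, s3, s4, s5}.
States satisfying valid: {s0, s1, s2, s4}.
States satisfying A[¬excl ∨ ¬shared U valid]: {s0, s1, s2, s3, s4, s5}.
States satisfying excl ∧ shared: {s0}.
States satisfying AG (excl ∧ shared): ∅.
States satisfying ¬valid: {s3, s5}.
States satisfying AX ¬valid: {s5}.
States satisfying AG (excl ∧ shared) ∨ AX ¬valid: {s5}.
States satisfying A[¬excl ∨ ¬shared U valid] ∧ (AG (excl ∧ shared) ∨ AX ¬valid): {s5}.

{s5}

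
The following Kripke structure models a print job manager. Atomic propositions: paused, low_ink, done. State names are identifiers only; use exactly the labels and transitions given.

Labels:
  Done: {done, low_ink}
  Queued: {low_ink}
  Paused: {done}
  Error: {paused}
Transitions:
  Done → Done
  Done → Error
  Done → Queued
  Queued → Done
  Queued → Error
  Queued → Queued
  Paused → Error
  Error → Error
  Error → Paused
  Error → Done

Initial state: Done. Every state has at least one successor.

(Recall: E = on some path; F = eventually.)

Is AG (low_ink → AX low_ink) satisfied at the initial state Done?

States satisfying low_ink → AX low_ink: {Paused, Error}.
States satisfying AG (low_ink → AX low_ink): ∅.
Done is reachable from Done and violates low_ink → AX low_ink, so AG fails at Done.
Done ∉ Sat(AG (low_ink → AX low_ink)).

Does not hold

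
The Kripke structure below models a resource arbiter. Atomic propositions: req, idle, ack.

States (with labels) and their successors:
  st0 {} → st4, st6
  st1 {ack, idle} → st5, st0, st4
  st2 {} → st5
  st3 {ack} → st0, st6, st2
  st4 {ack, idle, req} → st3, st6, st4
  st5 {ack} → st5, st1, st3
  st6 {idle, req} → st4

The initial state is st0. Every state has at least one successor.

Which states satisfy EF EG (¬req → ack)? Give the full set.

{st0, st1, st2, st3, st4, st5, st6}

States satisfying EG (¬req → ack): {st1, st3, st4, st5, st6}.
States satisfying EF EG (¬req → ack): {st0, st1, st2, st3, st4, st5, st6}.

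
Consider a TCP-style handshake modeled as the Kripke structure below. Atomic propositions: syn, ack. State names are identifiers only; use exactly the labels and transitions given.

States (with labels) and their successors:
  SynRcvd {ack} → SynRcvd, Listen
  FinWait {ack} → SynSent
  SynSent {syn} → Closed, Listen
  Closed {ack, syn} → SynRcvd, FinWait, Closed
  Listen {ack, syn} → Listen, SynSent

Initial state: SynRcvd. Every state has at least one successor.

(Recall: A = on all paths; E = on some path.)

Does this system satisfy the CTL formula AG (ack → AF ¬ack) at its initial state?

States satisfying ack → AF ¬ack: {FinWait, SynSent}.
States satisfying AG (ack → AF ¬ack): ∅.
Closed is reachable from SynRcvd and violates ack → AF ¬ack, so AG fails at SynRcvd.
SynRcvd ∉ Sat(AG (ack → AF ¬ack)).

Violated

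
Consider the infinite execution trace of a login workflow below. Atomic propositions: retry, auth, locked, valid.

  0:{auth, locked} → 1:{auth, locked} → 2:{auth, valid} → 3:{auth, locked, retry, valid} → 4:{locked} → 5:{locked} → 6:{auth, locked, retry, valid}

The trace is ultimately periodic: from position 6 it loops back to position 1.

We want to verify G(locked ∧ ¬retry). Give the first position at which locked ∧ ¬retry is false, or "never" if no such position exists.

Check locked ∧ ¬retry at each position in order: 0 ✓, 1 ✓.
At position 2 the labels are {auth, valid}, so locked ∧ ¬retry is false there. This is the first violation.

2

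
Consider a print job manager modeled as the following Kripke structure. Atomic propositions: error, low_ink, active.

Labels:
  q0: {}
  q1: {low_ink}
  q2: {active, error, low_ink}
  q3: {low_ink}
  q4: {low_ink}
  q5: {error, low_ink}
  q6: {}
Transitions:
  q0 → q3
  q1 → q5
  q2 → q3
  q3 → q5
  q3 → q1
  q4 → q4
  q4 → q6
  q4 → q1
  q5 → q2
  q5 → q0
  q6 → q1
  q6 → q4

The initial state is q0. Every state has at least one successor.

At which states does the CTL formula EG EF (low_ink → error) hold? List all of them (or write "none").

States satisfying EF (low_ink → error): {q0, q1, q2, q3, q4, q5, q6}.
States satisfying EG EF (low_ink → error): {q0, q1, q2, q3, q4, q5, q6}.

{q0, q1, q2, q3, q4, q5, q6}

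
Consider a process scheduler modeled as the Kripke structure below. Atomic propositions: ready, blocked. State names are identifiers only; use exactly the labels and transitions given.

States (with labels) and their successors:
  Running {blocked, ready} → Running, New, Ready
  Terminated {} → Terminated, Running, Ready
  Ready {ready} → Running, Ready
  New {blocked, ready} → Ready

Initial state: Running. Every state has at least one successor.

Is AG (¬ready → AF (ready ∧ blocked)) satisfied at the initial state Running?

Yes

States satisfying ¬ready → AF (ready ∧ blocked): {Running, Ready, New}.
States satisfying AG (¬ready → AF (ready ∧ blocked)): {Running, Ready, New}.
Every state reachable from Running satisfies ¬ready → AF (ready ∧ blocked).
Running ∈ Sat(AG (¬ready → AF (ready ∧ blocked))).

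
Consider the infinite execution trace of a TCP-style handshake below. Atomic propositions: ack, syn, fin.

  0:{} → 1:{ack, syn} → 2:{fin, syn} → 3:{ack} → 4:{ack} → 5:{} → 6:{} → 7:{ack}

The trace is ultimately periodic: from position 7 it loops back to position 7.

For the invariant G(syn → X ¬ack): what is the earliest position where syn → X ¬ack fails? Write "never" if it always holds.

Check syn → X ¬ack at each position in order: 0 ✓, 1 ✓.
At position 2 the labels are {fin, syn} and the next position 3 has {ack}, so syn → X ¬ack is false there. This is the first violation.

2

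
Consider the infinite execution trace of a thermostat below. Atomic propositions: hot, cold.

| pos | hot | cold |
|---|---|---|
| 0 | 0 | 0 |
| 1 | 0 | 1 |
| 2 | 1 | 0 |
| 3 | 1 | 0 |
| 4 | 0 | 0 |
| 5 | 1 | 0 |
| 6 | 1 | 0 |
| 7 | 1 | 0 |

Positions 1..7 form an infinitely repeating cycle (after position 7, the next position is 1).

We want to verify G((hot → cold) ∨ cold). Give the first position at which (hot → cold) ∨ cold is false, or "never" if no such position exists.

Check (hot → cold) ∨ cold at each position in order: 0 ✓, 1 ✓.
At position 2 the labels are {hot}, so (hot → cold) ∨ cold is false there. This is the first violation.

2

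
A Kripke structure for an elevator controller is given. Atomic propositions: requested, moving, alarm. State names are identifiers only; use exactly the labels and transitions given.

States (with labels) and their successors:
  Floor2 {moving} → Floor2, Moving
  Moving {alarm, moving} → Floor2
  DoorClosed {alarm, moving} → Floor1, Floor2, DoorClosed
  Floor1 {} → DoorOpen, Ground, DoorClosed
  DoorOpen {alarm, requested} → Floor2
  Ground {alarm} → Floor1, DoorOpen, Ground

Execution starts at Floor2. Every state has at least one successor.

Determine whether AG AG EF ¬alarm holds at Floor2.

States satisfying AG EF ¬alarm: {Floor2, Moving, DoorClosed, Floor1, DoorOpen, Ground}.
States satisfying AG AG EF ¬alarm: {Floor2, Moving, DoorClosed, Floor1, DoorOpen, Ground}.
Every state reachable from Floor2 satisfies AG EF ¬alarm.
Floor2 ∈ Sat(AG AG EF ¬alarm).

Satisfied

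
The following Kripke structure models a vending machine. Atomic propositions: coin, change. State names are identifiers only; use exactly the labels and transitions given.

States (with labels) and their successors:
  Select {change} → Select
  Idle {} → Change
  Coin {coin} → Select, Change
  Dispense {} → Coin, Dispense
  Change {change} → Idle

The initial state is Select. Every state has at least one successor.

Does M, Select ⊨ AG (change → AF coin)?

No

States satisfying change → AF coin: {Idle, Coin, Dispense}.
States satisfying AG (change → AF coin): ∅.
Select is reachable from Select and violates change → AF coin, so AG fails at Select.
Select ∉ Sat(AG (change → AF coin)).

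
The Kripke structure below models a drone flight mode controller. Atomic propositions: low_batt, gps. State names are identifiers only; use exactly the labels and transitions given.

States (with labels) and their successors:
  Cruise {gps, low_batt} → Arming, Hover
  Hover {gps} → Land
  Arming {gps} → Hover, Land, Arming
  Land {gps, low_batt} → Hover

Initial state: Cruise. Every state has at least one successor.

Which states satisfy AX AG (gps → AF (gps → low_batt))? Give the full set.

{Hover, Land}

States satisfying AG (gps → AF (gps → low_batt)): {Hover, Land}.
States satisfying AX AG (gps → AF (gps → low_batt)): {Hover, Land}.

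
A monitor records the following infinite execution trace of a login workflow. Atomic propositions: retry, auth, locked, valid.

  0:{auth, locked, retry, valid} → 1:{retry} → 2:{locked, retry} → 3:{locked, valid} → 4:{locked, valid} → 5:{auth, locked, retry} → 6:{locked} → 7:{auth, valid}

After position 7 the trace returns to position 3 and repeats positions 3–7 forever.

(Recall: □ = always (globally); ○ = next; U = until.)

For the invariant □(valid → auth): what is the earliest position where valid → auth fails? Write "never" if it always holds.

Check valid → auth at each position in order: 0 ✓, 1 ✓, 2 ✓.
At position 3 the labels are {locked, valid}, so valid → auth is false there. This is the first violation.

3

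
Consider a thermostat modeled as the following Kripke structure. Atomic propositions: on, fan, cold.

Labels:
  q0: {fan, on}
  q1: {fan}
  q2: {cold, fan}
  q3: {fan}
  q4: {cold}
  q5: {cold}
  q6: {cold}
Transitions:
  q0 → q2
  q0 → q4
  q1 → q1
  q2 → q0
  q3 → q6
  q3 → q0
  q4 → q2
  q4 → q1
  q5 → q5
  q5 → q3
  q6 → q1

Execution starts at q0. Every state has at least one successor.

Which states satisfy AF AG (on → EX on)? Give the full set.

{q1, q6}

States satisfying AG (on → EX on): {q1, q6}.
States satisfying AF AG (on → EX on): {q1, q6}.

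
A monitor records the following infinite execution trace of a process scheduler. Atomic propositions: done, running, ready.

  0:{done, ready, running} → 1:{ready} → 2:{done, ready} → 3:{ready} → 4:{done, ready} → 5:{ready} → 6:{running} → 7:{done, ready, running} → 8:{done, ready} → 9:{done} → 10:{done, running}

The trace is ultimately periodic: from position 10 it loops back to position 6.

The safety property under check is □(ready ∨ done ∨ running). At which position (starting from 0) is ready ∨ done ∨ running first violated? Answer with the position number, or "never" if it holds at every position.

never

ready ∨ done ∨ running holds at every position 0..10, and those are all the positions the trace ever visits, so the invariant □(ready ∨ done ∨ running) is never violated.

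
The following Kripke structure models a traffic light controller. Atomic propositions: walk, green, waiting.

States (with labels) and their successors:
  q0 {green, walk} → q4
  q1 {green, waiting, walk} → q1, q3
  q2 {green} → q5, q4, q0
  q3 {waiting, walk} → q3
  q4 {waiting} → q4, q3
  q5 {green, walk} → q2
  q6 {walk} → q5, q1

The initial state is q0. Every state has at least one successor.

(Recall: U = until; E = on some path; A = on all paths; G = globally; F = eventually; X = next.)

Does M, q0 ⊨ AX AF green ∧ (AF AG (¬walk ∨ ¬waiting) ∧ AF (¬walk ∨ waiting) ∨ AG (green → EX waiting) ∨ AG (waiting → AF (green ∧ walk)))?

States satisfying AF green: {q0, q1, q2, q5, q6}.
States satisfying AX AF green: {q5, q6}.
States satisfying AG (¬walk ∨ ¬waiting): ∅.
States satisfying AF AG (¬walk ∨ ¬waiting): ∅.
States satisfying ¬walk ∨ waiting: {q1, q2, q3, q4}.
States satisfying AF (¬walk ∨ waiting): {q0, q1, q2, q3, q4, q5, q6}.
States satisfying AF AG (¬walk ∨ ¬waiting) ∧ AF (¬walk ∨ waiting): ∅.
States satisfying green → EX waiting: {q0, q1, q2, q3, q4, q6}.
States satisfying AG (green → EX waiting): {q0, q1, q3, q4}.
States satisfying waiting → AF (green ∧ walk): {q0, q1, q2, q5, q6}.
States satisfying AG (waiting → AF (green ∧ walk)): ∅.
States satisfying AX AF green ∧ (AF AG (¬walk ∨ ¬waiting) ∧ AF (¬walk ∨ waiting) ∨ AG (green → EX waiting) ∨ AG (waiting → AF (green ∧ walk))): ∅.
q0 ∉ Sat(AX AF green ∧ (AF AG (¬walk ∨ ¬waiting) ∧ AF (¬walk ∨ waiting) ∨ AG (green → EX waiting) ∨ AG (waiting → AF (green ∧ walk)))).

Does not hold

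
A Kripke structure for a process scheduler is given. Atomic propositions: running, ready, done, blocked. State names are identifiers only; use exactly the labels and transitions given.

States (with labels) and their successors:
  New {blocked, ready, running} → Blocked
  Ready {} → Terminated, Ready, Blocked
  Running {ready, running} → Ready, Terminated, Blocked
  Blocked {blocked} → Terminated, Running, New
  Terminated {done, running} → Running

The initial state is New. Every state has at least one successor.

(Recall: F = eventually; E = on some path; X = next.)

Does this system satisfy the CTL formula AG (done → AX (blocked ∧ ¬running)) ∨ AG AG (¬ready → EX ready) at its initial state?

Does not hold

States satisfying done → AX (blocked ∧ ¬running): {New, Ready, Running, Blocked}.
States satisfying AG (done → AX (blocked ∧ ¬running)): ∅.
States satisfying AG (¬ready → EX ready): ∅.
States satisfying AG AG (¬ready → EX ready): ∅.
States satisfying AG (done → AX (blocked ∧ ¬running)) ∨ AG AG (¬ready → EX ready): ∅.
New ∉ Sat(AG (done → AX (blocked ∧ ¬running)) ∨ AG AG (¬ready → EX ready)).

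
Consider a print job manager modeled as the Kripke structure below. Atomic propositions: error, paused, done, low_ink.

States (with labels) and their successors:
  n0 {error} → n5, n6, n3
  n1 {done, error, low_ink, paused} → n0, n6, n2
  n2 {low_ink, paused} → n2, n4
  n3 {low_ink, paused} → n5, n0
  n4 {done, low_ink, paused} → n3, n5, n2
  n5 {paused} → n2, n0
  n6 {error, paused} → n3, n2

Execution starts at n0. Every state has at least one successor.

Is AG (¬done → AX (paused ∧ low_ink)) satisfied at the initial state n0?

States satisfying ¬done → AX (paused ∧ low_ink): {n1, n2, n4, n6}.
States satisfying AG (¬done → AX (paused ∧ low_ink)): ∅.
n0 is reachable from n0 and violates ¬done → AX (paused ∧ low_ink), so AG fails at n0.
n0 ∉ Sat(AG (¬done → AX (paused ∧ low_ink))).

Violated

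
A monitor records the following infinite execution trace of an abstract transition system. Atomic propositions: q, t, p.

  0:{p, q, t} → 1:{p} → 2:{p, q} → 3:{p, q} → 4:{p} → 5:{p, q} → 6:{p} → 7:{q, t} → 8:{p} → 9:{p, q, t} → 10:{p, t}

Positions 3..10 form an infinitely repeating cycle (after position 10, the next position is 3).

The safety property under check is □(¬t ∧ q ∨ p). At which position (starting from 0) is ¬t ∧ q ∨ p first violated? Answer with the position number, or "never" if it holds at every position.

Check ¬t ∧ q ∨ p at each position in order: 0 ✓, 1 ✓, 2 ✓, 3 ✓, 4 ✓, 5 ✓, 6 ✓.
At position 7 the labels are {q, t}, so ¬t ∧ q ∨ p is false there. This is the first violation.

7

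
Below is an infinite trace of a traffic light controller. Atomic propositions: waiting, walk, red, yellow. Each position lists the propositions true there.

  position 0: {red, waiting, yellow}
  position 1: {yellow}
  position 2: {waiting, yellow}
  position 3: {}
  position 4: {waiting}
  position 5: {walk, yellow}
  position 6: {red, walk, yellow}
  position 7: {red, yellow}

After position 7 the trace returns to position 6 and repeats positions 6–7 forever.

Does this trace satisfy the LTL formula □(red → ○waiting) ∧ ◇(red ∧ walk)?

red → ○waiting must hold at every position from 0 onward. It fails at position 0, so □(red → ○waiting) is false.
Positions where red holds: 0, 6, 7.
Check ○waiting at each: 0→fails, 6→fails, 7→fails.
red ∧ walk holds at position 6, which is reachable from 0, so ◇(red ∧ walk) holds.
At position 0: □(red → ○waiting) is false; ◇(red ∧ walk) is true; so □(red → ○waiting) ∧ ◇(red ∧ walk) is false.

Does not hold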